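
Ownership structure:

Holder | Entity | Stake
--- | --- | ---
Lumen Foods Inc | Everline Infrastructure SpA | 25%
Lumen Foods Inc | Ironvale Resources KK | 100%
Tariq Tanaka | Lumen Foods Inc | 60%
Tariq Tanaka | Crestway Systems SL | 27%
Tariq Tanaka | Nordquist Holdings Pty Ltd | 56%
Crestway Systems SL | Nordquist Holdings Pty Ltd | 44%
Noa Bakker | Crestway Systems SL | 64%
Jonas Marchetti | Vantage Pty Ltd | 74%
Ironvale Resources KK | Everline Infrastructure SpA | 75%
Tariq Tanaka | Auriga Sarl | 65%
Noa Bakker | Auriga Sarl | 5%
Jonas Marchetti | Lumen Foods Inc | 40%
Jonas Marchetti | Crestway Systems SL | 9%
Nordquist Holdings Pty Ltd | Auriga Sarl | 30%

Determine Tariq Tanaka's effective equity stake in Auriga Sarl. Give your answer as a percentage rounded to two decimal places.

85.36%

Tariq reaches Auriga along 3 paths.
Direct stake: 65% = 65%.
Via Nordquist: 56% × 30% = 16.8%.
Via Crestway → Nordquist: 27% × 44% × 30% = 3.564%.
Total: 65% + 16.8% + 3.564% = 85.364%.
Rounded: 85.36%.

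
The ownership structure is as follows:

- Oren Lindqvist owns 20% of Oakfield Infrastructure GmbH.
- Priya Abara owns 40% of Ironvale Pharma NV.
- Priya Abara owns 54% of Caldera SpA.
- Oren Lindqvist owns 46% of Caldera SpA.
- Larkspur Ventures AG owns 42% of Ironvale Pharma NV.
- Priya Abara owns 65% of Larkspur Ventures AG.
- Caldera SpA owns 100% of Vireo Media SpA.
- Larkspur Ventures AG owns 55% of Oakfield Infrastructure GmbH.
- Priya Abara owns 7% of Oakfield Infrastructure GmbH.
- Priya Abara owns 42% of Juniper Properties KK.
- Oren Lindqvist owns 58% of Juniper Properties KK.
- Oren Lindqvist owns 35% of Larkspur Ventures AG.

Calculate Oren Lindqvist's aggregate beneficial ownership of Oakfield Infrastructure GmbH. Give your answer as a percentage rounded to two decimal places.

Oren reaches Oakfield along 2 paths.
Via Larkspur: 35% × 55% = 19.25%.
Direct stake: 20% = 20%.
Total: 19.25% + 20% = 39.25%.

39.25%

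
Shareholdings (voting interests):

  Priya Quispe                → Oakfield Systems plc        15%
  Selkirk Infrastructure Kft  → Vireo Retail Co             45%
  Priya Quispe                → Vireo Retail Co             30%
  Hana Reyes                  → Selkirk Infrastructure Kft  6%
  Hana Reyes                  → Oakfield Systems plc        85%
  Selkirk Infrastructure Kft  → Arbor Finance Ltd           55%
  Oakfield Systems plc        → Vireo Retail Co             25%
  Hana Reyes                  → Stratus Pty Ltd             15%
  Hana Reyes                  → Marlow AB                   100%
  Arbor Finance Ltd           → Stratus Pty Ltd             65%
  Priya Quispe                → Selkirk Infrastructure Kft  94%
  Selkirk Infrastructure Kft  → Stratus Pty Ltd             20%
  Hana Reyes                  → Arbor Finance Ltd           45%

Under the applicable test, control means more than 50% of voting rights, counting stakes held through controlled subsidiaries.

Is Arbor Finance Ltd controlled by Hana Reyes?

No

Hana holds 85% of Oakfield, so Hana controls Oakfield.
Hana holds 100% of Marlow, so Hana controls Marlow.
In Arbor, Hana's side holds only 45%, not > 50%.
So Hana does not control Arbor.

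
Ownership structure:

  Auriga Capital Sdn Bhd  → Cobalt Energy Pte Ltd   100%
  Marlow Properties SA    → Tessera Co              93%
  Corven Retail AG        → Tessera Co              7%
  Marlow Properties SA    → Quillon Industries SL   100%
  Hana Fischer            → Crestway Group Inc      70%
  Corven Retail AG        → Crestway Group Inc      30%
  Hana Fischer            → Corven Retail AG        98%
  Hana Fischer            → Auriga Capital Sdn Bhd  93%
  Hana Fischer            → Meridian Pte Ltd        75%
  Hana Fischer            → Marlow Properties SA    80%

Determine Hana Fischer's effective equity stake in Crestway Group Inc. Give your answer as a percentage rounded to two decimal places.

Hana reaches Crestway along 2 paths.
Direct stake: 70% = 70%.
Via Corven: 98% × 30% = 29.4%.
Total: 70% + 29.4% = 99.4%.
Rounded: 99.40%.

99.40%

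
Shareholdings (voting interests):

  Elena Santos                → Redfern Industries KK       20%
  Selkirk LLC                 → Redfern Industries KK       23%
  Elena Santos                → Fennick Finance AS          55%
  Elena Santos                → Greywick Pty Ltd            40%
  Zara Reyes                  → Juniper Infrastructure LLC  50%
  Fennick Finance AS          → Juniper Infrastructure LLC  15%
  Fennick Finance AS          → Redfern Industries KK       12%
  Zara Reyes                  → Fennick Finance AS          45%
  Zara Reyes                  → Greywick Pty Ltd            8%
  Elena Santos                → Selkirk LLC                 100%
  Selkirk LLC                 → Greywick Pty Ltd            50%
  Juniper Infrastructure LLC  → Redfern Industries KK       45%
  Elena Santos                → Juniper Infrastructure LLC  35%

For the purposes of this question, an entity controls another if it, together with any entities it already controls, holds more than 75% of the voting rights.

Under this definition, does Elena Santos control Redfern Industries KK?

No

Elena holds 100% of Selkirk, so Elena controls Selkirk.
Selkirk and Elena together hold 50% + 40% = 90% of Greywick, so Elena controls Greywick.
In Redfern, Elena's side holds only 20% + 23% = 43%, not > 75%.
So Elena does not control Redfern.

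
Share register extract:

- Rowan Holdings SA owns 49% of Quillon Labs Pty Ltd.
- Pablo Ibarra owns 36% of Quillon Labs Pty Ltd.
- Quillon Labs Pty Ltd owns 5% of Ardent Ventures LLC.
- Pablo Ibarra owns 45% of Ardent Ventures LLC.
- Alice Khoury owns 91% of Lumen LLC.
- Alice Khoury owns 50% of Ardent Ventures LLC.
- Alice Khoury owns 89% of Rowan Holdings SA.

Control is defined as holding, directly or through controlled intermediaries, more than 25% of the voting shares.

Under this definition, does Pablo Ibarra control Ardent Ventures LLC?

Pablo holds 36% of Quillon, so Pablo controls Quillon.
Pablo and Quillon together hold 45% + 5% = 50% of Ardent, so Pablo controls Ardent.

Yes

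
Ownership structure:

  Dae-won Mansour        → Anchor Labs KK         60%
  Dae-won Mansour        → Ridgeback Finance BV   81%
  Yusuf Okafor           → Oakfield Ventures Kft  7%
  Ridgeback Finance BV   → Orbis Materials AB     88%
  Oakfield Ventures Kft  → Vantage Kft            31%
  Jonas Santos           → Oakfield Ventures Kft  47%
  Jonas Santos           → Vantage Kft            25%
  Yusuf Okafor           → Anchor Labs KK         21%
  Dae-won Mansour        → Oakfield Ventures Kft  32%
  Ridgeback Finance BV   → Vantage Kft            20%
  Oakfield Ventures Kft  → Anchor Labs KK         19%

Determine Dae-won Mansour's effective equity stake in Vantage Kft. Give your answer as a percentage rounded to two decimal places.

26.12%

Dae-won reaches Vantage along 2 paths.
Via Ridgeback: 81% × 20% = 16.2%.
Via Oakfield: 32% × 31% = 9.92%.
Total: 16.2% + 9.92% = 26.12%.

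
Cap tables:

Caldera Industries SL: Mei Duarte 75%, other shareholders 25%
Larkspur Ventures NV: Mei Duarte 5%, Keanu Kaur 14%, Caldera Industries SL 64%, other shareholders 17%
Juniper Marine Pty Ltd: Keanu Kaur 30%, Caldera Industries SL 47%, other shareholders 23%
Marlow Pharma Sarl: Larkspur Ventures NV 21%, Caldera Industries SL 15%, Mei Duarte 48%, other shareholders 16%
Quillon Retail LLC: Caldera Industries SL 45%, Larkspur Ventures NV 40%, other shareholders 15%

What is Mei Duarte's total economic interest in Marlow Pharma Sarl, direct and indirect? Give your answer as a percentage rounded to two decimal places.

70.38%

Mei reaches Marlow along 4 paths.
Via Larkspur: 5% × 21% = 1.05%.
Via Caldera → Larkspur: 75% × 64% × 21% = 10.08%.
Via Caldera: 75% × 15% = 11.25%.
Direct stake: 48% = 48%.
Total: 1.05% + 10.08% + 11.25% + 48% = 70.38%.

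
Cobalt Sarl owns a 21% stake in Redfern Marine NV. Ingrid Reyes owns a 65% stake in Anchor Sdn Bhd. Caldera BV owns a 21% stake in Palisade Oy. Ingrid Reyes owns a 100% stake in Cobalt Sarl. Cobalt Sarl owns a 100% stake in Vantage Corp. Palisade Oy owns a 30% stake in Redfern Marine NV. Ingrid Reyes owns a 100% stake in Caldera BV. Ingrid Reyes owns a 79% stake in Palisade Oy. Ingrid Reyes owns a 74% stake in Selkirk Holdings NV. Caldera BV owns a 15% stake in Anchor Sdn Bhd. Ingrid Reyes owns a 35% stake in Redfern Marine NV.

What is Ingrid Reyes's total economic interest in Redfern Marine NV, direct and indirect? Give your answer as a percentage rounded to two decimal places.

Ingrid reaches Redfern along 4 paths.
Via Caldera → Palisade: 100% × 21% × 30% = 6.3%.
Via Palisade: 79% × 30% = 23.7%.
Direct stake: 35% = 35%.
Via Cobalt: 100% × 21% = 21%.
Total: 6.3% + 23.7% + 35% + 21% = 86%.
Rounded: 86.00%.

86.00%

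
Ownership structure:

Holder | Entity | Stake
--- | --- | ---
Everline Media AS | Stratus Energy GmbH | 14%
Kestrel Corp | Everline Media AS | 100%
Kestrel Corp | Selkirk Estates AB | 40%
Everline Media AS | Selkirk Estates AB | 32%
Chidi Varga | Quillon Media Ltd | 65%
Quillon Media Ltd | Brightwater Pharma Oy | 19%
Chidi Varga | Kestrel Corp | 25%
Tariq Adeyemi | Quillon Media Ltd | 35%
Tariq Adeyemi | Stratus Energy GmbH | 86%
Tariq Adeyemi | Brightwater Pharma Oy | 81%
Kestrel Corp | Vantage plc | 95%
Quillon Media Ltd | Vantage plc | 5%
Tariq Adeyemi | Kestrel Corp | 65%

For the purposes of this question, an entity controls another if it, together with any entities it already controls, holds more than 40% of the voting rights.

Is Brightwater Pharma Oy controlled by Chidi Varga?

No

Chidi holds 65% of Quillon, so Chidi controls Quillon.
In Brightwater, Chidi's side holds only 19%, not > 40%.
So Chidi does not control Brightwater.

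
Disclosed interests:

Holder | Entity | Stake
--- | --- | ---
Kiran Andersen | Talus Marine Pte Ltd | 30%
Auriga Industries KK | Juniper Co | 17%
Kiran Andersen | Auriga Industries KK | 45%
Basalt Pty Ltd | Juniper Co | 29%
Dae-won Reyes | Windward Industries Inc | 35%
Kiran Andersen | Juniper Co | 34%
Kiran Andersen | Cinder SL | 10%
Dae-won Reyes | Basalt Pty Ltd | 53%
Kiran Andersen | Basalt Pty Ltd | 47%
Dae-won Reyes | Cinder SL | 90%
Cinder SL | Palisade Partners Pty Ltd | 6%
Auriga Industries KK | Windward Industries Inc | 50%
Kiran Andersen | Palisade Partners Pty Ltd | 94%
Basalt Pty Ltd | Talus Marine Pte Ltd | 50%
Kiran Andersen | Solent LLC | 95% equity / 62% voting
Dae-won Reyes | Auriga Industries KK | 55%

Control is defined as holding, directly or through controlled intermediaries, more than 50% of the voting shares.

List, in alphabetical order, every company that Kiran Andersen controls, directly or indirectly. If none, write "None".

Palisade Partners Pty Ltd, Solent LLC

Kiran holds 62% of Solent, so Kiran controls Solent.
Kiran holds 94% of Palisade, so Kiran controls Palisade.
No other company's threshold is met.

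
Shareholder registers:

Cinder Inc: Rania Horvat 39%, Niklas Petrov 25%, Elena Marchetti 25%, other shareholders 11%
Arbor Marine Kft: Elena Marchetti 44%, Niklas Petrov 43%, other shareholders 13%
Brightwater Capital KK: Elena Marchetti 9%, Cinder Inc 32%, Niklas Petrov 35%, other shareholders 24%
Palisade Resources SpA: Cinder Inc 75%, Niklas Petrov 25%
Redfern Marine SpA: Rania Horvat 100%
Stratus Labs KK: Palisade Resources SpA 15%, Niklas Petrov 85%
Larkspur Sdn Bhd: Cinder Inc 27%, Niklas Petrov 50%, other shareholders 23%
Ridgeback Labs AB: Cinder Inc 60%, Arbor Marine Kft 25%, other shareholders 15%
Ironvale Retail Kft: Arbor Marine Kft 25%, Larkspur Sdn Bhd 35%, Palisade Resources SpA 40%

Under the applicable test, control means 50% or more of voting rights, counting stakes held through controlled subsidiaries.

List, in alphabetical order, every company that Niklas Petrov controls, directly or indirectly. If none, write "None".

Larkspur Sdn Bhd, Stratus Labs KK

Niklas holds 85% of Stratus, so Niklas controls Stratus.
Niklas holds 50% of Larkspur, so Niklas controls Larkspur.
No other company's threshold is met.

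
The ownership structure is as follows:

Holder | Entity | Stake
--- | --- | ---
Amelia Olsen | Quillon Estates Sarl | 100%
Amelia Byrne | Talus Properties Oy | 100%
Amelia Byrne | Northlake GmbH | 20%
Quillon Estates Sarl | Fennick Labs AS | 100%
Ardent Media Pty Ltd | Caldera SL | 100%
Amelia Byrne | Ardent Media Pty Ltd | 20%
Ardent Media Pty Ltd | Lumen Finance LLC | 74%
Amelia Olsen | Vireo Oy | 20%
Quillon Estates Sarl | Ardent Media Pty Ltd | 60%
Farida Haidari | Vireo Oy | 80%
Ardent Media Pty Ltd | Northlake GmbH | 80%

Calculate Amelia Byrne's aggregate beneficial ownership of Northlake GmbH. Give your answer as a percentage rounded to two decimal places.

Amelia Byrne reaches Northlake along 2 paths.
Direct stake: 20% = 20%.
Via Ardent: 20% × 80% = 16%.
Total: 20% + 16% = 36%.
Rounded: 36.00%.

36.00%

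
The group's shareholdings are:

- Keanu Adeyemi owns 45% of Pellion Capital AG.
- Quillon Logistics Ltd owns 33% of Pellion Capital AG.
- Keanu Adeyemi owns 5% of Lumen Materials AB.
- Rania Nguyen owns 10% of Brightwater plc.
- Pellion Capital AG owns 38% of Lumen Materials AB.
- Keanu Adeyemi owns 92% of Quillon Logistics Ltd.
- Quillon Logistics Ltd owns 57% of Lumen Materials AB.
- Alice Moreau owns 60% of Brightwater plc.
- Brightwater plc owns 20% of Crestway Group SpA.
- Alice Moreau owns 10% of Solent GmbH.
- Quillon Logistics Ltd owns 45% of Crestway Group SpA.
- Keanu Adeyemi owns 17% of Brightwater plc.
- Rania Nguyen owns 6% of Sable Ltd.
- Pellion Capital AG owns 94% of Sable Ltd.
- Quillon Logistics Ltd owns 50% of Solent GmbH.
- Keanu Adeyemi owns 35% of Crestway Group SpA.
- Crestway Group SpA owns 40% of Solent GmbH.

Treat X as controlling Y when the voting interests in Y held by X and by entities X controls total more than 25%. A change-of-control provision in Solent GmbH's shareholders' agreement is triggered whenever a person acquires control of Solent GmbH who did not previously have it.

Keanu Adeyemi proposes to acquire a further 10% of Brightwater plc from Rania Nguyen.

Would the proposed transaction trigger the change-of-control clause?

The purchase adds only to Keanu's holdings (Rania's stake shrinks), so Keanu is the only person who could newly come to control Solent.
Keanu holds 92% of Quillon, so Keanu controls Quillon.
Keanu and Quillon together hold 35% + 45% = 80% of Crestway, so Keanu controls Crestway.
Crestway and Quillon together hold 40% + 50% = 90% of Solent, so Keanu controls Solent.
So Keanu already controls Solent before the transaction.
After the purchase, Keanu's direct stake in Brightwater rises to 17% + 10% = 27%, and Rania's stake falls to 0%.
Keanu controlled Solent already, so this is not a new person acquiring control; every other person's position is unchanged or reduced.
No new person acquires control, so the clause is not triggered.

No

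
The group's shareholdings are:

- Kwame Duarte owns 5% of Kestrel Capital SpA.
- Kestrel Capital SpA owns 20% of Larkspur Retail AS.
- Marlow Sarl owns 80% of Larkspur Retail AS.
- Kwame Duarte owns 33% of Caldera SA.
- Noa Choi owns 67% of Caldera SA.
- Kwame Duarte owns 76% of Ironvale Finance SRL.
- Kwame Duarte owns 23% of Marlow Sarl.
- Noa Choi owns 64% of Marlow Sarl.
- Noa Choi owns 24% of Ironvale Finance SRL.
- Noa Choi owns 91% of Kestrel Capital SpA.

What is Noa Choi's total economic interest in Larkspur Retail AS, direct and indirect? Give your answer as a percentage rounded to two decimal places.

Noa reaches Larkspur along 2 paths.
Via Marlow: 64% × 80% = 51.2%.
Via Kestrel: 91% × 20% = 18.2%.
Total: 51.2% + 18.2% = 69.4%.
Rounded: 69.40%.

69.40%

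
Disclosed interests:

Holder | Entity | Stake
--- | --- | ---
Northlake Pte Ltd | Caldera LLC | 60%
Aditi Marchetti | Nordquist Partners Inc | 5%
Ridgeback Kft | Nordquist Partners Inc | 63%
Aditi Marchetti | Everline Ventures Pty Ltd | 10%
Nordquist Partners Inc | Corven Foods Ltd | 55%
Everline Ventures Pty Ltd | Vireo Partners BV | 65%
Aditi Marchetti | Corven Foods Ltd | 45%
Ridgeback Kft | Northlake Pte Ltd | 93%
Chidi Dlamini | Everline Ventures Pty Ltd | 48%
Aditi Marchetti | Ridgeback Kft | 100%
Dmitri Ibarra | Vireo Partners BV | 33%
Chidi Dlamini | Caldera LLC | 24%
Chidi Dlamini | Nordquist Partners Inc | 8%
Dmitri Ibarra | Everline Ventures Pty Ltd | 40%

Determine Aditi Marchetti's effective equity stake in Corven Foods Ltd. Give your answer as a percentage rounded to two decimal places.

Aditi reaches Corven along 3 paths.
Via Ridgeback → Nordquist: 100% × 63% × 55% = 34.65%.
Via Nordquist: 5% × 55% = 2.75%.
Direct stake: 45% = 45%.
Total: 34.65% + 2.75% + 45% = 82.4%.
Rounded: 82.40%.

82.40%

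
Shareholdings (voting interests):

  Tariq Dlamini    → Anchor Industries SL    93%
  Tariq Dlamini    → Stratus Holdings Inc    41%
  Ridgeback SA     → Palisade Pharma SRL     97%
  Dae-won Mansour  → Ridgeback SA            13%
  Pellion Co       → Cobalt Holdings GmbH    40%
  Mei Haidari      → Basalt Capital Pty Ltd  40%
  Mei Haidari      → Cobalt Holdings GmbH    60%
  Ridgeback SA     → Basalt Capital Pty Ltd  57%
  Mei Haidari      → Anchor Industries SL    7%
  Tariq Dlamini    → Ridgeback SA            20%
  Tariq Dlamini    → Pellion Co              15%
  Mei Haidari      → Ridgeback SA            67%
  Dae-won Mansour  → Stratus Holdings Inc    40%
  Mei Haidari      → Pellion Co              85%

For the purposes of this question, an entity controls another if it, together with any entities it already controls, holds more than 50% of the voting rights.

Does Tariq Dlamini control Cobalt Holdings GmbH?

Tariq holds 93% of Anchor, so Tariq controls Anchor.
Neither Tariq nor any entity Tariq controls holds any voting interest in Cobalt.
So Tariq does not control Cobalt.

No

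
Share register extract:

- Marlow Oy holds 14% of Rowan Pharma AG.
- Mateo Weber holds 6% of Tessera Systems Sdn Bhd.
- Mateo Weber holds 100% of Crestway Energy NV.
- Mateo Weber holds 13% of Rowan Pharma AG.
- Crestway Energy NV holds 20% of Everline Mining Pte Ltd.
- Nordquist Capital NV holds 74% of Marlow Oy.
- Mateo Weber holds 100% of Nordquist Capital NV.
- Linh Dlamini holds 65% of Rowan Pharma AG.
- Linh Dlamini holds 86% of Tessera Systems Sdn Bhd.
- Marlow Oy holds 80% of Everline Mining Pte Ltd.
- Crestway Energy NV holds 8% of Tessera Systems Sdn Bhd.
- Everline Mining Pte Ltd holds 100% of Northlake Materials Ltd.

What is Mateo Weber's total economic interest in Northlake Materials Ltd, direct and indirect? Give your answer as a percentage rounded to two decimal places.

Mateo reaches Northlake along 2 paths.
Via Crestway → Everline: 100% × 20% × 100% = 20%.
Via Nordquist → Marlow → Everline: 100% × 74% × 80% × 100% = 59.2%.
Total: 20% + 59.2% = 79.2%.
Rounded: 79.20%.

79.20%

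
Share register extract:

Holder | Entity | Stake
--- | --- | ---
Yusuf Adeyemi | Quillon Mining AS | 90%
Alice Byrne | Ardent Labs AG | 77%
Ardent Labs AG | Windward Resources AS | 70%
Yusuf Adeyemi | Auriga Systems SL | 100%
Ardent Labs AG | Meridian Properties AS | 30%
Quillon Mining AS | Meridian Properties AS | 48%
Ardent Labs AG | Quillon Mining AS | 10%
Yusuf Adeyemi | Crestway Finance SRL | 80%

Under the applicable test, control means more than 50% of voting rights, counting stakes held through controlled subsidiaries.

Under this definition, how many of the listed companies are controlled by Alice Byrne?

Alice holds 77% of Ardent, so Alice controls Ardent.
Ardent holds 70% of Windward, so Alice controls Windward.
No other company's threshold is met.
Alice controls 2 companies.

2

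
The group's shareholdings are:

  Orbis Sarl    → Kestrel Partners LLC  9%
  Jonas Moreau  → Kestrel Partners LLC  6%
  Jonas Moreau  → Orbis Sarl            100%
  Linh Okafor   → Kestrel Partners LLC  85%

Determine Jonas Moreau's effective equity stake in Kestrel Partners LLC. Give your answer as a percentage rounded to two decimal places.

15.00%

Jonas reaches Kestrel along 2 paths.
Via Orbis: 100% × 9% = 9%.
Direct stake: 6% = 6%.
Total: 9% + 6% = 15%.
Rounded: 15.00%.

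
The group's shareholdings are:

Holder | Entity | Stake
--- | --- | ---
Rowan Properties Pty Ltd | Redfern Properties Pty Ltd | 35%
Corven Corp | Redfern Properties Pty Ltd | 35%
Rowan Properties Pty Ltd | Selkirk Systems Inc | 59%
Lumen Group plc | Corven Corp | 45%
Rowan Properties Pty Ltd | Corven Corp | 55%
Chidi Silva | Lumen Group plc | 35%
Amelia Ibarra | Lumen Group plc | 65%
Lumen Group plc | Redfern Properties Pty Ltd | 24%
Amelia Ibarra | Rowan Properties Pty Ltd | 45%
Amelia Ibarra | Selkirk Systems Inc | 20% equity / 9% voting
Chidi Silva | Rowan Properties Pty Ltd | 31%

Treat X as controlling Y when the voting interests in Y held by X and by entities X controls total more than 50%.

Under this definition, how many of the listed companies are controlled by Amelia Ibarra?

1

Amelia holds 65% of Lumen, so Amelia controls Lumen.
No other company's threshold is met.
Amelia controls 1 company.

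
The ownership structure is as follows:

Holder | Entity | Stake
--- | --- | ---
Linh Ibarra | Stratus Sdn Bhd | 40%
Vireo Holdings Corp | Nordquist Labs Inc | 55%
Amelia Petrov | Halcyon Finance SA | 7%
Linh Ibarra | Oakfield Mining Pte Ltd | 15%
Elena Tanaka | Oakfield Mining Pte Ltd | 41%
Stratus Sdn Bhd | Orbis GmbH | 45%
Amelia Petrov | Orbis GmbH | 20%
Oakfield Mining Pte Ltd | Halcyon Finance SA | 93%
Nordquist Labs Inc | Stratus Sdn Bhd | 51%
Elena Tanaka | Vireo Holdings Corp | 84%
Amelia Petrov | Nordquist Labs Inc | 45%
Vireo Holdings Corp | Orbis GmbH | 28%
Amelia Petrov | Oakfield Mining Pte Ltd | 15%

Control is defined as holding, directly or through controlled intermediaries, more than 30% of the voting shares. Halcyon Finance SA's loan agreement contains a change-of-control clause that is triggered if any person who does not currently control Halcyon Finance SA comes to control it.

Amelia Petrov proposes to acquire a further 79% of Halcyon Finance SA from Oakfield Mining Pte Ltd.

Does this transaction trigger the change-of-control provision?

The purchase adds only to Amelia's holdings (Oakfield's stake shrinks), so Amelia is the only person who could newly come to control Halcyon.
Amelia holds 45% of Nordquist, so Amelia controls Nordquist.
Nordquist holds 51% of Stratus, so Amelia controls Stratus.
Amelia and Stratus together hold 20% + 45% = 65% of Orbis, so Amelia controls Orbis.
In Halcyon, Amelia's side holds only 7%, not > 30%.
So before the transaction, Amelia does not control Halcyon.
After the purchase, Amelia's direct stake in Halcyon rises to 7% + 79% = 86%, and Oakfield's stake falls to 14%.
Amelia holds 86% of Halcyon, so Amelia controls Halcyon.
Amelia did not control Halcyon before and does after, so the clause is triggered.

Yes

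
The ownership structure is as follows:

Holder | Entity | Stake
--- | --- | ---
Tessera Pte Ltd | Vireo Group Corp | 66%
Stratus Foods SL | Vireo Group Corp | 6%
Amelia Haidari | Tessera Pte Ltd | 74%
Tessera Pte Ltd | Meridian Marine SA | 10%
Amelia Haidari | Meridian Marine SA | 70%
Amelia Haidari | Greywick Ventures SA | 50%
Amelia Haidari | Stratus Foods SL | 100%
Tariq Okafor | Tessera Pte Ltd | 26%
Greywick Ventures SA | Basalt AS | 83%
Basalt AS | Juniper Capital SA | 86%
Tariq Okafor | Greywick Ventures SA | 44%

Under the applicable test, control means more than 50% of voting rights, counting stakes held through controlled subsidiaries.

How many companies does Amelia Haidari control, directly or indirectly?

Amelia holds 74% of Tessera, so Amelia controls Tessera.
Amelia holds 100% of Stratus, so Amelia controls Stratus.
Stratus and Tessera together hold 6% + 66% = 72% of Vireo, so Amelia controls Vireo.
Tessera and Amelia together hold 10% + 70% = 80% of Meridian, so Amelia controls Meridian.
No other company's threshold is met.
Amelia controls 4 companies.

4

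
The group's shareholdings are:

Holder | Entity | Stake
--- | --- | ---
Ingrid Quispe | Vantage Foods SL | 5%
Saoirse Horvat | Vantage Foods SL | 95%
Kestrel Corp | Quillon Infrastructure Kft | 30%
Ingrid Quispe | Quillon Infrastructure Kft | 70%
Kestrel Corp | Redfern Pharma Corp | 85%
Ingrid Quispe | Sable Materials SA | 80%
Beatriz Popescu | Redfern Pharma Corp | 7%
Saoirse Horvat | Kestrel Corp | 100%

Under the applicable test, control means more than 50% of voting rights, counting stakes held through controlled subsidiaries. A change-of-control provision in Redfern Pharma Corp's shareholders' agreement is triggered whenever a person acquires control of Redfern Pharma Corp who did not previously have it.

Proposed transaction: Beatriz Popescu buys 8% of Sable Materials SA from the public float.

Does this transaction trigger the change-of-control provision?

No

The purchase changes only Beatriz's holdings, so Beatriz is the only person who could newly come to control Redfern.
Beatriz's largest direct stake is 7% in Redfern, which does not meet the threshold, so Beatriz controls no company.
In Redfern, Beatriz's side holds only 7%, not > 50%.
So before the transaction, Beatriz does not control Redfern.
After the purchase, Beatriz holds 8% of Sable directly.
Beatriz's side now holds 8% of Sable, not > 50%, so Beatriz still does not control Sable.
After the transaction, Beatriz's side holds 7% of Redfern, not > 50%, so Beatriz still does not control Redfern.
No new person acquires control, so the clause is not triggered.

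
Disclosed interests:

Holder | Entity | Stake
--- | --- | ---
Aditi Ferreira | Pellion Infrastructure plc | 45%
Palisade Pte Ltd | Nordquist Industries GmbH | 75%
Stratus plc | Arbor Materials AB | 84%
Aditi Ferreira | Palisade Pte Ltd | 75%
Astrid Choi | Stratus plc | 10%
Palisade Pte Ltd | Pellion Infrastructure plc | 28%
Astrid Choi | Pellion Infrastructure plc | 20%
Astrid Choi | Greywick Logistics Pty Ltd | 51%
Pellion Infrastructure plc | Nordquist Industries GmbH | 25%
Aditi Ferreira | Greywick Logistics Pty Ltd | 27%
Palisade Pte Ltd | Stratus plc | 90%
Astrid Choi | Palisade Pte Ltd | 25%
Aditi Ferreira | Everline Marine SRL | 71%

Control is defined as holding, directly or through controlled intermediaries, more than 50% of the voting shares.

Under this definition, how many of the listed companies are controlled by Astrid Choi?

Astrid holds 51% of Greywick, so Astrid controls Greywick.
No other company's threshold is met.
Astrid controls 1 company.

1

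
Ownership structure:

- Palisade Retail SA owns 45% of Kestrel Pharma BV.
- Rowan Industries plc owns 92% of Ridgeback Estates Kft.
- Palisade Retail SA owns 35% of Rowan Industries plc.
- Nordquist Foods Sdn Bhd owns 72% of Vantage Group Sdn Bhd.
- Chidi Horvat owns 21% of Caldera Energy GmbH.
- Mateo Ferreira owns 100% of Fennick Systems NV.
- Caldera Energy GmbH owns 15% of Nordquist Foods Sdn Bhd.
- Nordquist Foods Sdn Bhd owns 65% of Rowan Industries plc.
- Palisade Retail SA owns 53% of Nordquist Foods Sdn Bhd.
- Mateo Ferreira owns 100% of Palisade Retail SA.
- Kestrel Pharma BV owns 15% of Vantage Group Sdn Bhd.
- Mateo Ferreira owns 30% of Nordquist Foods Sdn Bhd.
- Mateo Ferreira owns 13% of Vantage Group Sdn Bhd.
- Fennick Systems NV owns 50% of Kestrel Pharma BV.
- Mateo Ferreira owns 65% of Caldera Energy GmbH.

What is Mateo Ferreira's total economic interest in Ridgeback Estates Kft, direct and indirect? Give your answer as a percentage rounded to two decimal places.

87.66%

Mateo reaches Ridgeback along 4 paths.
Via Palisade → Rowan: 100% × 35% × 92% = 32.2%.
Via Caldera → Nordquist → Rowan: 65% × 15% × 65% × 92% = 5.8305%.
Via Palisade → Nordquist → Rowan: 100% × 53% × 65% × 92% = 31.694%.
Via Nordquist → Rowan: 30% × 65% × 92% = 17.94%.
Total: 32.2% + 5.8305% + 31.694% + 17.94% = 87.6645%.
Rounded: 87.66%.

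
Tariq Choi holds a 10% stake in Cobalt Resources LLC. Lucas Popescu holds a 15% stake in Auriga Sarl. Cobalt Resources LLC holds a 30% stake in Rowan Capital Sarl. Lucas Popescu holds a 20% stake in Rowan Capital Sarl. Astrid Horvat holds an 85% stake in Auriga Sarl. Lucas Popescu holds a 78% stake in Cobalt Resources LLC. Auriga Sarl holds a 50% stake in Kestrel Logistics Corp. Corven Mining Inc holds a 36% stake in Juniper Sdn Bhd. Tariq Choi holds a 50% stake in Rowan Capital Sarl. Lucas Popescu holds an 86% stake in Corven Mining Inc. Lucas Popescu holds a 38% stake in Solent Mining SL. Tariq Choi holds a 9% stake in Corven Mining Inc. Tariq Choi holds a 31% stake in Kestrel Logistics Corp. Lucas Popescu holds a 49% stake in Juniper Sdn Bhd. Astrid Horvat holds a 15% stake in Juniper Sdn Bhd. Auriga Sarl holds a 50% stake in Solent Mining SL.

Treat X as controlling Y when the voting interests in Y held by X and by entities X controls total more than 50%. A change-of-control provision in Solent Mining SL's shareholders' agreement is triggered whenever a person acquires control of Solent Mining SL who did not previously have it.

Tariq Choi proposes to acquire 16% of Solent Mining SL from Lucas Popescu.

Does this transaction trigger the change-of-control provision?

No

The purchase adds only to Tariq's holdings (Lucas's stake shrinks), so Tariq is the only person who could newly come to control Solent.
Tariq's largest direct stake is 50% in Rowan, which does not meet the threshold, so Tariq controls no company.
Neither Tariq nor any entity Tariq controls holds any voting interest in Solent.
So before the transaction, Tariq does not control Solent.
After the purchase, Tariq holds 16% of Solent directly, and Lucas's stake falls to 22%.
After the transaction, Tariq's side holds 16% of Solent, not > 50%, so Tariq still does not control Solent.
No new person acquires control, so the clause is not triggered.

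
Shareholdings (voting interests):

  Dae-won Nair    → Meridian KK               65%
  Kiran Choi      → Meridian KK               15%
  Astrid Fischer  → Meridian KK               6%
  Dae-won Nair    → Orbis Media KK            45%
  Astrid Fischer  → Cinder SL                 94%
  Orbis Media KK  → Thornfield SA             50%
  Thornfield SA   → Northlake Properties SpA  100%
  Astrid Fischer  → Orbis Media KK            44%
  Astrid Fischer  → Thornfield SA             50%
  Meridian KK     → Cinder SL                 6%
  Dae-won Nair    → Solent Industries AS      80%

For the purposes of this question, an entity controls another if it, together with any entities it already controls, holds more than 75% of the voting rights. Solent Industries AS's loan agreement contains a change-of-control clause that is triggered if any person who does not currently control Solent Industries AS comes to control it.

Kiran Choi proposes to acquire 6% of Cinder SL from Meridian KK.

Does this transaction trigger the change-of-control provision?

The purchase adds only to Kiran's holdings (Meridian's stake shrinks), so Kiran is the only person who could newly come to control Solent.
Kiran's largest direct stake is 15% in Meridian, which does not meet the threshold, so Kiran controls no company.
Neither Kiran nor any entity Kiran controls holds any voting interest in Solent.
So before the transaction, Kiran does not control Solent.
After the purchase, Kiran holds 6% of Cinder directly, and Meridian's stake falls to 0%.
Kiran's side now holds 6% of Cinder, not > 75%, so Kiran still does not control Cinder.
After the transaction, neither Kiran nor any entity Kiran controls holds a voting interest in Solent, so Kiran still does not control it.
No new person acquires control, so the clause is not triggered.

No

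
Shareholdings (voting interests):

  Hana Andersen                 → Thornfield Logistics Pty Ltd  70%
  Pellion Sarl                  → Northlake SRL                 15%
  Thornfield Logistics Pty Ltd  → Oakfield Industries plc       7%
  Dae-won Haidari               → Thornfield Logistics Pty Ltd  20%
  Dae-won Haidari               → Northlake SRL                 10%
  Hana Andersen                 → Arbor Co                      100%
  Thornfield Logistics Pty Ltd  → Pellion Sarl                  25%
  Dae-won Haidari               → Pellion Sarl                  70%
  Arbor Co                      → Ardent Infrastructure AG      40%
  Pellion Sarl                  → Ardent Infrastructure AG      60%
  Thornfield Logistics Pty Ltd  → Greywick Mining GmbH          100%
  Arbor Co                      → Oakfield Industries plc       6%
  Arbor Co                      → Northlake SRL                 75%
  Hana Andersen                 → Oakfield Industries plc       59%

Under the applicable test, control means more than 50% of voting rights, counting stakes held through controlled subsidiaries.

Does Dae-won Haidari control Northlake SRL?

Dae-won holds 70% of Pellion, so Dae-won controls Pellion.
Pellion holds 60% of Ardent, so Dae-won controls Ardent.
In Northlake, Dae-won's side holds only 10% + 15% = 25%, not > 50%.
So Dae-won does not control Northlake.

No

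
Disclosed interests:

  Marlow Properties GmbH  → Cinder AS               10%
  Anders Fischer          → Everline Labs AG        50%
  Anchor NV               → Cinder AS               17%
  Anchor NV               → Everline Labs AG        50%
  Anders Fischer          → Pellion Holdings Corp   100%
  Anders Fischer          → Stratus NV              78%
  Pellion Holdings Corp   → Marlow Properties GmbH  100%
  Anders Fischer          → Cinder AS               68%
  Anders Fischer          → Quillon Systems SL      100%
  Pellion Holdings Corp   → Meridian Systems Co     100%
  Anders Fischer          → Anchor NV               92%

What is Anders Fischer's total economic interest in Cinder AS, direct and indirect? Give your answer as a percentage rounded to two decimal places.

93.64%

Anders reaches Cinder along 3 paths.
Direct stake: 68% = 68%.
Via Pellion → Marlow: 100% × 100% × 10% = 10%.
Via Anchor: 92% × 17% = 15.64%.
Total: 68% + 10% + 15.64% = 93.64%.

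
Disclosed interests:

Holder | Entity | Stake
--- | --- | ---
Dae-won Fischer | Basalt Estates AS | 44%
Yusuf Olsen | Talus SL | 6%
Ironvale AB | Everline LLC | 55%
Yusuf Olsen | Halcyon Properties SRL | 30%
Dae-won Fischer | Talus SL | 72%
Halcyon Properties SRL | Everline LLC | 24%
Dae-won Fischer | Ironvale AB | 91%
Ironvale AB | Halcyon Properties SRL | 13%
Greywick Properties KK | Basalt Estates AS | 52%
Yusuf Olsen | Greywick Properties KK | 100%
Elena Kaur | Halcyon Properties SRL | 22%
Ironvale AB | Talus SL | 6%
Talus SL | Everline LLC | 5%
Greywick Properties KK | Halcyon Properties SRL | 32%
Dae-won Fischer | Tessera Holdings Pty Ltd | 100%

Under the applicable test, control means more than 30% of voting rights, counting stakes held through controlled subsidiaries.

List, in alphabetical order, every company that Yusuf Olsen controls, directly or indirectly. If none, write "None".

Yusuf holds 100% of Greywick, so Yusuf controls Greywick.
Greywick and Yusuf together hold 32% + 30% = 62% of Halcyon, so Yusuf controls Halcyon.
Greywick holds 52% of Basalt, so Yusuf controls Basalt.
No other company's threshold is met.

Basalt Estates AS, Greywick Properties KK, Halcyon Properties SRL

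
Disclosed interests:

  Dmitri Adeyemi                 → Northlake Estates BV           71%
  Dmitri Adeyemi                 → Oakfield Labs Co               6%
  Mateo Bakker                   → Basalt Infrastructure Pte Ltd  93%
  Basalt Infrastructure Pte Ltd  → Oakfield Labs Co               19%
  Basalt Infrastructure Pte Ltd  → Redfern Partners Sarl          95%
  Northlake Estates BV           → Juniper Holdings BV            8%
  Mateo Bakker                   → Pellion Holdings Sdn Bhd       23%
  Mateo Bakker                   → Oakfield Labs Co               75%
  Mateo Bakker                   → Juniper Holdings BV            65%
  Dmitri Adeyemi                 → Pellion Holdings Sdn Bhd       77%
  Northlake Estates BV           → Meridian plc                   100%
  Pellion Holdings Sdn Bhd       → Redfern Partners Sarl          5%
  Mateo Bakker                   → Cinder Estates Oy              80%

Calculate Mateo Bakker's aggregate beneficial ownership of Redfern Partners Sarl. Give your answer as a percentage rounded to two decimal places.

89.50%

Mateo reaches Redfern along 2 paths.
Via Pellion: 23% × 5% = 1.15%.
Via Basalt: 93% × 95% = 88.35%.
Total: 1.15% + 88.35% = 89.5%.
Rounded: 89.50%.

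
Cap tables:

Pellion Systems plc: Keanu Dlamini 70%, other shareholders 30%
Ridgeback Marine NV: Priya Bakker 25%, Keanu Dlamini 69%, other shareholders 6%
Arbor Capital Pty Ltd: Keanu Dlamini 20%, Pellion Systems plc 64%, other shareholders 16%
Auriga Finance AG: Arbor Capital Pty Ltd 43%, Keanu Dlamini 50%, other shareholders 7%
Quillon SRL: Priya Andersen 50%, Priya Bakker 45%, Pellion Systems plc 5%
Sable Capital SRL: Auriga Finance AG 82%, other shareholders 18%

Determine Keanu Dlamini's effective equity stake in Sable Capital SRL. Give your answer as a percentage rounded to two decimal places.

63.85%

Keanu reaches Sable along 3 paths.
Via Arbor → Auriga: 20% × 43% × 82% = 7.052%.
Via Pellion → Arbor → Auriga: 70% × 64% × 43% × 82% = 15.79648%.
Via Auriga: 50% × 82% = 41%.
Total: 7.052% + 15.79648% + 41% = 63.84848%.
Rounded: 63.85%.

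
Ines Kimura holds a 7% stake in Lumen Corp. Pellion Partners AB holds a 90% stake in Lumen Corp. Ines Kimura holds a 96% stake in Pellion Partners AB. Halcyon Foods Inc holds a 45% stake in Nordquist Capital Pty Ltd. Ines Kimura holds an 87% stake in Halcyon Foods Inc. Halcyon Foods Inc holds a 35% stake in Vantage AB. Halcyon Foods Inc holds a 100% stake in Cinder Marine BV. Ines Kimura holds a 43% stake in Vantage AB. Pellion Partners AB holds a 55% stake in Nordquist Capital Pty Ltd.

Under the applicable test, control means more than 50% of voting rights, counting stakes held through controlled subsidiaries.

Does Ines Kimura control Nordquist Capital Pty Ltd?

Ines holds 96% of Pellion, so Ines controls Pellion.
Ines holds 87% of Halcyon, so Ines controls Halcyon.
Pellion and Halcyon together hold 55% + 45% = 100% of Nordquist, so Ines controls Nordquist.

Yes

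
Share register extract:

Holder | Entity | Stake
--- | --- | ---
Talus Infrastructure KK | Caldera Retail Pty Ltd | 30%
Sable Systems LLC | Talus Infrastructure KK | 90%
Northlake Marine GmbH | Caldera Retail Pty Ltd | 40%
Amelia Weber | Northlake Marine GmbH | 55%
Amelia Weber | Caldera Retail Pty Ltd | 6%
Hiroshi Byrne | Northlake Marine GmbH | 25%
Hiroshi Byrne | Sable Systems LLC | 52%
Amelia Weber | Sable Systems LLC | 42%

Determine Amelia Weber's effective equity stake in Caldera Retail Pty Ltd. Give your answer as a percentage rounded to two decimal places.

Amelia reaches Caldera along 3 paths.
Via Northlake: 55% × 40% = 22%.
Via Sable → Talus: 42% × 90% × 30% = 11.34%.
Direct stake: 6% = 6%.
Total: 22% + 11.34% + 6% = 39.34%.

39.34%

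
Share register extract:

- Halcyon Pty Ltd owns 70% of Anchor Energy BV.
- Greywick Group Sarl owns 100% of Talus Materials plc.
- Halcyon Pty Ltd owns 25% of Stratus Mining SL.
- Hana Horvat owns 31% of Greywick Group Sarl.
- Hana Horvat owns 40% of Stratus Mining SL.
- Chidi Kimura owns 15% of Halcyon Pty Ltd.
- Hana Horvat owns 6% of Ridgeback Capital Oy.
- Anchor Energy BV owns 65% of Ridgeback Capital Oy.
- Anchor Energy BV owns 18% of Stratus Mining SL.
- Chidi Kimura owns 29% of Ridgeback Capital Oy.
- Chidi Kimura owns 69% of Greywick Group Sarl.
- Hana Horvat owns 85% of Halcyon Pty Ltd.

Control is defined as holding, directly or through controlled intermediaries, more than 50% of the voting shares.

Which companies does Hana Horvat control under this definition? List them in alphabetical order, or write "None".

Hana holds 85% of Halcyon, so Hana controls Halcyon.
Halcyon holds 70% of Anchor, so Hana controls Anchor.
Hana and Anchor and Halcyon together hold 40% + 18% + 25% = 83% of Stratus, so Hana controls Stratus.
Hana and Anchor together hold 6% + 65% = 71% of Ridgeback, so Hana controls Ridgeback.
No other company's threshold is met.

Anchor Energy BV, Halcyon Pty Ltd, Ridgeback Capital Oy, Stratus Mining SL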